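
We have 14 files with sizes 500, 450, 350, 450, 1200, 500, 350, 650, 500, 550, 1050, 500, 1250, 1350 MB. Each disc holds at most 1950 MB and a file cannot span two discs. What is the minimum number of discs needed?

6

Total = 1350 + 1250 + 1200 + 1050 + 650 + 550 + 500 + 500 + 500 + 500 + 450 + 450 + 350 + 350 = 9650 MB.
Lower bound: ⌈9650/1950⌉ = 5 discs.
A packing using 6 discs:
  disc 1: 1350 + 550 = 1900
  disc 2: 1250 + 650 = 1900
  disc 3: 1200 + 500 = 1700
  disc 4: 1050 + 500 + 350 = 1900
  disc 5: 500 + 500 + 450 + 450 = 1900
  disc 6: 350 = 350
No arrangement into 5 discs stays within capacity, so 6 is optimal.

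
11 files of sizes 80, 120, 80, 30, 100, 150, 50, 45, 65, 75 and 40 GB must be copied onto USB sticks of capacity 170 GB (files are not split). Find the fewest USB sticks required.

6

Total = 150 + 120 + 100 + 80 + 80 + 75 + 65 + 50 + 45 + 40 + 30 = 835 GB.
Lower bound: ⌈835/170⌉ = 5 USB sticks.
A packing using 6 USB sticks:
  USB stick 1: 150 = 150
  USB stick 2: 120 + 50 = 170
  USB stick 3: 100 + 65 = 165
  USB stick 4: 80 + 80 = 160
  USB stick 5: 75 + 45 + 40 = 160
  USB stick 6: 30 = 30
No arrangement into 5 USB sticks stays within capacity, so 6 is optimal.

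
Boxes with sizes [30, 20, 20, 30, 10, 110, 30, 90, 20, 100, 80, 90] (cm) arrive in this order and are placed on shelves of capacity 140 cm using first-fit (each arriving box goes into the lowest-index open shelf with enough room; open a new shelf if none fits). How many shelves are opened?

6

  30 → shelf 1 (new)  [load 30/140]
  20 → shelf 1  [load 50/140]
  20 → shelf 1  [load 70/140]
  30 → shelf 1  [load 100/140]
  10 → shelf 1  [load 110/140]
  110 → shelf 2 (new)  [load 110/140]
  30 → shelf 1  [load 140/140]
  90 → shelf 3 (new)  [load 90/140]
  20 → shelf 2  [load 130/140]
  100 → shelf 4 (new)  [load 100/140]
  80 → shelf 5 (new)  [load 80/140]
  90 → shelf 6 (new)  [load 90/140]
6 shelves opened.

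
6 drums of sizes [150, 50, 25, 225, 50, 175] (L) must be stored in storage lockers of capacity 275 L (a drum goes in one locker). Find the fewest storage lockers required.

3

Total = 225 + 175 + 150 + 50 + 50 + 25 = 675 L.
Lower bound: ⌈675/275⌉ = 3 storage lockers.
A packing using 3 storage lockers:
  locker 1: 225 + 50 = 275
  locker 2: 175 + 50 + 25 = 250
  locker 3: 150 = 150
This matches the lower bound, so 3 is optimal.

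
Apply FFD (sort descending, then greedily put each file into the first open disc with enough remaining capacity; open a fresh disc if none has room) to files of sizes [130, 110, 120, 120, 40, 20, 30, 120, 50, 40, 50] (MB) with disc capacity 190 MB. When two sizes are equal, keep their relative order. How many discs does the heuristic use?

Sorted descending: 130, 120, 120, 120, 110, 50, 50, 40, 40, 30, 20.
  130 → disc 1 (new)  [load 130/190]
  120 → disc 2 (new)  [load 120/190]
  120 → disc 3 (new)  [load 120/190]
  120 → disc 4 (new)  [load 120/190]
  110 → disc 5 (new)  [load 110/190]
  50 → disc 1  [load 180/190]
  50 → disc 2  [load 170/190]
  40 → disc 3  [load 160/190]
  40 → disc 4  [load 160/190]
  30 → disc 3  [load 190/190]
  20 → disc 2  [load 190/190]
5 discs opened.

5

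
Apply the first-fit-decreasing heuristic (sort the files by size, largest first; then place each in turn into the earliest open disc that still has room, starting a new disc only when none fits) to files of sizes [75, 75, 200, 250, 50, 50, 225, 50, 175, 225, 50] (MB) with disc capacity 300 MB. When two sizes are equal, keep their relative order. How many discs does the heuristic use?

Sorted descending: 250, 225, 225, 200, 175, 75, 75, 50, 50, 50, 50.
  250 → disc 1 (new)  [load 250/300]
  225 → disc 2 (new)  [load 225/300]
  225 → disc 3 (new)  [load 225/300]
  200 → disc 4 (new)  [load 200/300]
  175 → disc 5 (new)  [load 175/300]
  75 → disc 2  [load 300/300]
  75 → disc 3  [load 300/300]
  50 → disc 1  [load 300/300]
  50 → disc 4  [load 250/300]
  50 → disc 4  [load 300/300]
  50 → disc 5  [load 225/300]
5 discs opened.

5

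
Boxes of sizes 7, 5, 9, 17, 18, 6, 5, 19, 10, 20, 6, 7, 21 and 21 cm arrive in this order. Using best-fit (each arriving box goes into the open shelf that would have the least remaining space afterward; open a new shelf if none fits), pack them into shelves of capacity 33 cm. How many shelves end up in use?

  7 → shelf 1 (new)  [load 7/33]
  5 → shelf 1  [load 12/33]
  9 → shelf 1  [load 21/33]
  17 → shelf 2 (new)  [load 17/33]
  18 → shelf 3 (new)  [load 18/33]
  6 → shelf 1  [load 27/33]
  5 → shelf 1  [load 32/33]
  19 → shelf 4 (new)  [load 19/33]
  10 → shelf 4  [load 29/33]
  20 → shelf 5 (new)  [load 20/33]
  6 → shelf 5  [load 26/33]
  7 → shelf 5  [load 33/33]
  21 → shelf 6 (new)  [load 21/33]
  21 → shelf 7 (new)  [load 21/33]
7 shelves opened.

7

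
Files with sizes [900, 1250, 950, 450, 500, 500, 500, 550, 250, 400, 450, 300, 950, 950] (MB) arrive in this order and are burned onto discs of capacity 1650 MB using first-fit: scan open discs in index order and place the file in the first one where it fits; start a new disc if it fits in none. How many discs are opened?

7

  900 → disc 1 (new)  [load 900/1650]
  1250 → disc 2 (new)  [load 1250/1650]
  950 → disc 3 (new)  [load 950/1650]
  450 → disc 1  [load 1350/1650]
  500 → disc 3  [load 1450/1650]
  500 → disc 4 (new)  [load 500/1650]
  500 → disc 4  [load 1000/1650]
  550 → disc 4  [load 1550/1650]
  250 → disc 1  [load 1600/1650]
  400 → disc 2  [load 1650/1650]
  450 → disc 5 (new)  [load 450/1650]
  300 → disc 5  [load 750/1650]
  950 → disc 6 (new)  [load 950/1650]
  950 → disc 7 (new)  [load 950/1650]
7 discs opened.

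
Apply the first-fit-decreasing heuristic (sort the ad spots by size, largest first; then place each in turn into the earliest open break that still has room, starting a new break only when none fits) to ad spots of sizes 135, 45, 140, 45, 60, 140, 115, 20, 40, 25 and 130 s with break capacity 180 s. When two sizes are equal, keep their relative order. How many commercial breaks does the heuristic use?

6

Sorted descending: 140, 140, 135, 130, 115, 60, 45, 45, 40, 25, 20.
  140 → break 1 (new)  [load 140/180]
  140 → break 2 (new)  [load 140/180]
  135 → break 3 (new)  [load 135/180]
  130 → break 4 (new)  [load 130/180]
  115 → break 5 (new)  [load 115/180]
  60 → break 5  [load 175/180]
  45 → break 3  [load 180/180]
  45 → break 4  [load 175/180]
  40 → break 1  [load 180/180]
  25 → break 2  [load 165/180]
  20 → break 6 (new)  [load 20/180]
6 commercial breaks opened.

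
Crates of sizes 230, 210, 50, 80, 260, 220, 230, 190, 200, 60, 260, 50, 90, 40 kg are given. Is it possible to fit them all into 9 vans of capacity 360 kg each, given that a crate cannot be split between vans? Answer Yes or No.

Yes

A valid assignment using 8 vans:
  van 1: 260 + 90 = 350
  van 2: 260 + 80 = 340
  van 3: 230 + 60 + 50 = 340
  van 4: 230 + 50 + 40 = 320
  van 5: 220 = 220
  van 6: 210 = 210
  van 7: 200 = 200
  van 8: 190 = 190
That uses only 8 ≤ 9, so 9 vans are enough.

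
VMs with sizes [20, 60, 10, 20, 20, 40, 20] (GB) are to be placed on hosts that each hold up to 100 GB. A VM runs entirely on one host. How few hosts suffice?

Total = 60 + 40 + 20 + 20 + 20 + 20 + 10 = 190 GB.
Lower bound: ⌈190/100⌉ = 2 hosts.
A packing using 2 hosts:
  host 1: 60 + 40 = 100
  host 2: 20 + 20 + 20 + 20 + 10 = 90
This matches the lower bound, so 2 is optimal.

2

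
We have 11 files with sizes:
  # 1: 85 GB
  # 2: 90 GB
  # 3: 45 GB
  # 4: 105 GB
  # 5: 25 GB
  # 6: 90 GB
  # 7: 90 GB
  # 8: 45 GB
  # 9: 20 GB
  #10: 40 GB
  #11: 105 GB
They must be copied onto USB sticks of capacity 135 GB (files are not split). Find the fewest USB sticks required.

6

Total = 105 + 105 + 90 + 90 + 90 + 85 + 45 + 45 + 40 + 25 + 20 = 740 GB.
Lower bound: ⌈740/135⌉ = 6 USB sticks.
A packing using 6 USB sticks:
  USB stick 1: 105 + 25 = 130
  USB stick 2: 105 + 20 = 125
  USB stick 3: 90 + 45 = 135
  USB stick 4: 90 + 45 = 135
  USB stick 5: 90 + 40 = 130
  USB stick 6: 85 = 85
This matches the lower bound, so 6 is optimal.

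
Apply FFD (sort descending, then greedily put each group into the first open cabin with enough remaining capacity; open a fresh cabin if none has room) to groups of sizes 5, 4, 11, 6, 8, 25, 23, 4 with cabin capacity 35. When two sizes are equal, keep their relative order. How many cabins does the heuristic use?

3

Sorted descending: 25, 23, 11, 8, 6, 5, 4, 4.
  25 → cabin 1 (new)  [load 25/35]
  23 → cabin 2 (new)  [load 23/35]
  11 → cabin 2  [load 34/35]
  8 → cabin 1  [load 33/35]
  6 → cabin 3 (new)  [load 6/35]
  5 → cabin 3  [load 11/35]
  4 → cabin 3  [load 15/35]
  4 → cabin 3  [load 19/35]
3 cabins opened.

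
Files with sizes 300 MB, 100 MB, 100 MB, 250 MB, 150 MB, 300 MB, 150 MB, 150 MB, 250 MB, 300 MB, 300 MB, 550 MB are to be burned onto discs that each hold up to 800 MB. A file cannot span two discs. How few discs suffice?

Total = 550 + 300 + 300 + 300 + 300 + 250 + 250 + 150 + 150 + 150 + 100 + 100 = 2900 MB.
Lower bound: ⌈2900/800⌉ = 4 discs.
A packing using 4 discs:
  disc 1: 550 + 250 = 800
  disc 2: 300 + 300 + 150 = 750
  disc 3: 300 + 300 + 150 = 750
  disc 4: 250 + 150 + 100 + 100 = 600
This matches the lower bound, so 4 is optimal.

4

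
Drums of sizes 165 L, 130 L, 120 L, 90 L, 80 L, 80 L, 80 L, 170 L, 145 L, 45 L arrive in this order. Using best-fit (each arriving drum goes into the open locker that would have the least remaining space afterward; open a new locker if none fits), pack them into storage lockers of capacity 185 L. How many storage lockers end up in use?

7

  165 → locker 1 (new)  [load 165/185]
  130 → locker 2 (new)  [load 130/185]
  120 → locker 3 (new)  [load 120/185]
  90 → locker 4 (new)  [load 90/185]
  80 → locker 4  [load 170/185]
  80 → locker 5 (new)  [load 80/185]
  80 → locker 5  [load 160/185]
  170 → locker 6 (new)  [load 170/185]
  145 → locker 7 (new)  [load 145/185]
  45 → locker 2  [load 175/185]
7 storage lockers opened.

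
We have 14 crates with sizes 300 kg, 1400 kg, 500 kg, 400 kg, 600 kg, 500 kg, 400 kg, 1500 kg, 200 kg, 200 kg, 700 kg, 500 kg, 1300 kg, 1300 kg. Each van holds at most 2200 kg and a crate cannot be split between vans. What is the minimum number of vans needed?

Total = 1500 + 1400 + 1300 + 1300 + 700 + 600 + 500 + 500 + 500 + 400 + 400 + 300 + 200 + 200 = 9800 kg.
Lower bound: ⌈9800/2200⌉ = 5 vans.
A packing using 5 vans:
  van 1: 1500 + 700 = 2200
  van 2: 1400 + 600 + 200 = 2200
  van 3: 1300 + 500 + 400 = 2200
  van 4: 1300 + 500 + 400 = 2200
  van 5: 500 + 300 + 200 = 1000
This matches the lower bound, so 5 is optimal.

5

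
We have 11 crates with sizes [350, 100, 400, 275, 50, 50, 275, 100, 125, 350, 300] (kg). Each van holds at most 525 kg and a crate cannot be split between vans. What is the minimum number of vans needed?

6

Total = 400 + 350 + 350 + 300 + 275 + 275 + 125 + 100 + 100 + 50 + 50 = 2375 kg.
Lower bound: ⌈2375/525⌉ = 5 vans.
Also, 6 crates each exceed 525/2 kg, and no two of those can share a van, so at least 6 vans are needed.
A packing using 6 vans:
  van 1: 400 + 125 = 525
  van 2: 350 + 100 + 50 = 500
  van 3: 350 + 100 + 50 = 500
  van 4: 300 = 300
  van 5: 275 = 275
  van 6: 275 = 275
This matches the lower bound, so 6 is optimal.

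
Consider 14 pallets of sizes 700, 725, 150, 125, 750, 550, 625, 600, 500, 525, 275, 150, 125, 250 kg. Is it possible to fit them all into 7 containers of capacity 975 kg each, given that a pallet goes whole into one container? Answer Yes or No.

Total = 6050 kg; ⌈6050/975⌉ = 7.
8 pallets each exceed half the capacity and cannot share a container, forcing at least 8 containers.
At least 8 containers are required, but only 7 are allowed.

No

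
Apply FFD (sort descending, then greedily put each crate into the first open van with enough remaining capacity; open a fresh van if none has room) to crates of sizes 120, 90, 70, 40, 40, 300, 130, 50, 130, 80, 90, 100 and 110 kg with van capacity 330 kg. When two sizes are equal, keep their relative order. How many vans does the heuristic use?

Sorted descending: 300, 130, 130, 120, 110, 100, 90, 90, 80, 70, 50, 40, 40.
  300 → van 1 (new)  [load 300/330]
  130 → van 2 (new)  [load 130/330]
  130 → van 2  [load 260/330]
  120 → van 3 (new)  [load 120/330]
  110 → van 3  [load 230/330]
  100 → van 3  [load 330/330]
  90 → van 4 (new)  [load 90/330]
  90 → van 4  [load 180/330]
  80 → van 4  [load 260/330]
  70 → van 2  [load 330/330]
  50 → van 4  [load 310/330]
  40 → van 5 (new)  [load 40/330]
  40 → van 5  [load 80/330]
5 vans opened.

5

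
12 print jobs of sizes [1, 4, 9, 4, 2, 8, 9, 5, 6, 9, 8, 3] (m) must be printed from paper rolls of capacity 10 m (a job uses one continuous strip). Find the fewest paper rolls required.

8

Total = 9 + 9 + 9 + 8 + 8 + 6 + 5 + 4 + 4 + 3 + 2 + 1 = 68 m.
Lower bound: ⌈68/10⌉ = 7 paper rolls.
A packing using 8 paper rolls:
  roll 1: 9 + 1 = 10
  roll 2: 9 = 9
  roll 3: 9 = 9
  roll 4: 8 + 2 = 10
  roll 5: 8 = 8
  roll 6: 6 + 4 = 10
  roll 7: 5 + 4 = 9
  roll 8: 3 = 3
No arrangement into 7 paper rolls stays within capacity, so 8 is optimal.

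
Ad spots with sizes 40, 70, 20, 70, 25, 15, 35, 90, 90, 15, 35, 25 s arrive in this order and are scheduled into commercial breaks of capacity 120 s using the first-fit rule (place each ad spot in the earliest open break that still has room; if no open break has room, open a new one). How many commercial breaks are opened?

5

  40 → break 1 (new)  [load 40/120]
  70 → break 1  [load 110/120]
  20 → break 2 (new)  [load 20/120]
  70 → break 2  [load 90/120]
  25 → break 2  [load 115/120]
  15 → break 3 (new)  [load 15/120]
  35 → break 3  [load 50/120]
  90 → break 4 (new)  [load 90/120]
  90 → break 5 (new)  [load 90/120]
  15 → break 3  [load 65/120]
  35 → break 3  [load 100/120]
  25 → break 4  [load 115/120]
5 commercial breaks opened.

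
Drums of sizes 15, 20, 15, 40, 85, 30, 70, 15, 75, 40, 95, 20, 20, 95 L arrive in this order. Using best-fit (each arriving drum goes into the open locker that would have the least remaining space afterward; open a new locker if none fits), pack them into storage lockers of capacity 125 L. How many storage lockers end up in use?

  15 → locker 1 (new)  [load 15/125]
  20 → locker 1  [load 35/125]
  15 → locker 1  [load 50/125]
  40 → locker 1  [load 90/125]
  85 → locker 2 (new)  [load 85/125]
  30 → locker 1  [load 120/125]
  70 → locker 3 (new)  [load 70/125]
  15 → locker 2  [load 100/125]
  75 → locker 4 (new)  [load 75/125]
  40 → locker 4  [load 115/125]
  95 → locker 5 (new)  [load 95/125]
  20 → locker 2  [load 120/125]
  20 → locker 5  [load 115/125]
  95 → locker 6 (new)  [load 95/125]
6 storage lockers opened.

6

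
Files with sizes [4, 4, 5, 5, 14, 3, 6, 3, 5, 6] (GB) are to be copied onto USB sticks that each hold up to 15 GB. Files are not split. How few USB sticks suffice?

Total = 14 + 6 + 6 + 5 + 5 + 5 + 4 + 4 + 3 + 3 = 55 GB.
Lower bound: ⌈55/15⌉ = 4 USB sticks.
A packing using 4 USB sticks:
  USB stick 1: 14 = 14
  USB stick 2: 6 + 6 + 3 = 15
  USB stick 3: 5 + 5 + 5 = 15
  USB stick 4: 4 + 4 + 3 = 11
This matches the lower bound, so 4 is optimal.

4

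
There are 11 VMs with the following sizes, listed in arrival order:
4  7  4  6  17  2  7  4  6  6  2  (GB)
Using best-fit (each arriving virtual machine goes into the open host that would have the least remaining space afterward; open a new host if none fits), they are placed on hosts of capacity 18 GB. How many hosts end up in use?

4

  4 → host 1 (new)  [load 4/18]
  7 → host 1  [load 11/18]
  4 → host 1  [load 15/18]
  6 → host 2 (new)  [load 6/18]
  17 → host 3 (new)  [load 17/18]
  2 → host 1  [load 17/18]
  7 → host 2  [load 13/18]
  4 → host 2  [load 17/18]
  6 → host 4 (new)  [load 6/18]
  6 → host 4  [load 12/18]
  2 → host 4  [load 14/18]
4 hosts opened.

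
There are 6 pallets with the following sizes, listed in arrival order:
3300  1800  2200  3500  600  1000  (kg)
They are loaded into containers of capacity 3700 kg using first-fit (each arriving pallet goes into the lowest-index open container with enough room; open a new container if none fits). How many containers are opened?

  3300 → container 1 (new)  [load 3300/3700]
  1800 → container 2 (new)  [load 1800/3700]
  2200 → container 3 (new)  [load 2200/3700]
  3500 → container 4 (new)  [load 3500/3700]
  600 → container 2  [load 2400/3700]
  1000 → container 2  [load 3400/3700]
4 containers opened.

4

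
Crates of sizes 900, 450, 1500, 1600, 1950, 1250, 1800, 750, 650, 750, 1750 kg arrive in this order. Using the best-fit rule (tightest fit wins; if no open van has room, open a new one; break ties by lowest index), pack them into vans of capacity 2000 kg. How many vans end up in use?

  900 → van 1 (new)  [load 900/2000]
  450 → van 1  [load 1350/2000]
  1500 → van 2 (new)  [load 1500/2000]
  1600 → van 3 (new)  [load 1600/2000]
  1950 → van 4 (new)  [load 1950/2000]
  1250 → van 5 (new)  [load 1250/2000]
  1800 → van 6 (new)  [load 1800/2000]
  750 → van 5  [load 2000/2000]
  650 → van 1  [load 2000/2000]
  750 → van 7 (new)  [load 750/2000]
  1750 → van 8 (new)  [load 1750/2000]
8 vans opened.

8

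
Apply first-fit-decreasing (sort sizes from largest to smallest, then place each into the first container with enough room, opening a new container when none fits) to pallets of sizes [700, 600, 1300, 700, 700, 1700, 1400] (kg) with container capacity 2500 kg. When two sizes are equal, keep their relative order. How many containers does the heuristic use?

4

Sorted descending: 1700, 1400, 1300, 700, 700, 700, 600.
  1700 → container 1 (new)  [load 1700/2500]
  1400 → container 2 (new)  [load 1400/2500]
  1300 → container 3 (new)  [load 1300/2500]
  700 → container 1  [load 2400/2500]
  700 → container 2  [load 2100/2500]
  700 → container 3  [load 2000/2500]
  600 → container 4 (new)  [load 600/2500]
4 containers opened.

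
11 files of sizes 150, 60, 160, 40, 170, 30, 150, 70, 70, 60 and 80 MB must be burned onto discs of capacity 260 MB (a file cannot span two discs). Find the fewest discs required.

Total = 170 + 160 + 150 + 150 + 80 + 70 + 70 + 60 + 60 + 40 + 30 = 1040 MB.
Lower bound: ⌈1040/260⌉ = 4 discs.
A packing using 5 discs:
  disc 1: 170 + 80 = 250
  disc 2: 160 + 70 + 30 = 260
  disc 3: 150 + 70 + 40 = 260
  disc 4: 150 + 60 = 210
  disc 5: 60 = 60
No arrangement into 4 discs stays within capacity, so 5 is optimal.

5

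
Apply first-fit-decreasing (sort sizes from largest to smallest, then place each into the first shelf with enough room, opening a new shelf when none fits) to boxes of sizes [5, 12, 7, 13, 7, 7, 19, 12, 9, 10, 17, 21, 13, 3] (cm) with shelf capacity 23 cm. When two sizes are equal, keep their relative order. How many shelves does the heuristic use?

Sorted descending: 21, 19, 17, 13, 13, 12, 12, 10, 9, 7, 7, 7, 5, 3.
  21 → shelf 1 (new)  [load 21/23]
  19 → shelf 2 (new)  [load 19/23]
  17 → shelf 3 (new)  [load 17/23]
  13 → shelf 4 (new)  [load 13/23]
  13 → shelf 5 (new)  [load 13/23]
  12 → shelf 6 (new)  [load 12/23]
  12 → shelf 7 (new)  [load 12/23]
  10 → shelf 4  [load 23/23]
  9 → shelf 5  [load 22/23]
  7 → shelf 6  [load 19/23]
  7 → shelf 7  [load 19/23]
  7 → shelf 8 (new)  [load 7/23]
  5 → shelf 3  [load 22/23]
  3 → shelf 2  [load 22/23]
8 shelves opened.

8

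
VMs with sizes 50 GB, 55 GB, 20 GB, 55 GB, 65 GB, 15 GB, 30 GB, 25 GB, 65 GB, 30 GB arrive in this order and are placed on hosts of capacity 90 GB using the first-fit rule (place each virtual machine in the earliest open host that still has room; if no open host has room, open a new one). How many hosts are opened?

  50 → host 1 (new)  [load 50/90]
  55 → host 2 (new)  [load 55/90]
  20 → host 1  [load 70/90]
  55 → host 3 (new)  [load 55/90]
  65 → host 4 (new)  [load 65/90]
  15 → host 1  [load 85/90]
  30 → host 2  [load 85/90]
  25 → host 3  [load 80/90]
  65 → host 5 (new)  [load 65/90]
  30 → host 6 (new)  [load 30/90]
6 hosts opened.

6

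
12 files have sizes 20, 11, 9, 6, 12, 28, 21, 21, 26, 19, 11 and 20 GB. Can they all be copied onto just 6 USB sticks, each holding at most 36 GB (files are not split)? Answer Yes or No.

Total = 204 GB; ⌈204/36⌉ = 6.
7 files each exceed half the capacity and cannot share a USB stick, forcing at least 7 USB sticks.
At least 7 USB sticks are required, but only 6 are allowed.

No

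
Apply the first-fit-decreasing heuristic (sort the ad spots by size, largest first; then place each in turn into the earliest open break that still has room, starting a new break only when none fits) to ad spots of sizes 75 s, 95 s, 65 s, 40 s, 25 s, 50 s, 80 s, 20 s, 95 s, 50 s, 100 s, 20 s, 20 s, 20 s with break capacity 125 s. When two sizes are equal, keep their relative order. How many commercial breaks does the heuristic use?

Sorted descending: 100, 95, 95, 80, 75, 65, 50, 50, 40, 25, 20, 20, 20, 20.
  100 → break 1 (new)  [load 100/125]
  95 → break 2 (new)  [load 95/125]
  95 → break 3 (new)  [load 95/125]
  80 → break 4 (new)  [load 80/125]
  75 → break 5 (new)  [load 75/125]
  65 → break 6 (new)  [load 65/125]
  50 → break 5  [load 125/125]
  50 → break 6  [load 115/125]
  40 → break 4  [load 120/125]
  25 → break 1  [load 125/125]
  20 → break 2  [load 115/125]
  20 → break 3  [load 115/125]
  20 → break 7 (new)  [load 20/125]
  20 → break 7  [load 40/125]
7 commercial breaks opened.

7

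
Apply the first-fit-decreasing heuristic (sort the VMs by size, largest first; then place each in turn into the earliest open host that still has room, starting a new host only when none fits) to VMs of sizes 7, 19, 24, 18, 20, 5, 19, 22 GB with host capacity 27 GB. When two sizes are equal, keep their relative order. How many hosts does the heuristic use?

6

Sorted descending: 24, 22, 20, 19, 19, 18, 7, 5.
  24 → host 1 (new)  [load 24/27]
  22 → host 2 (new)  [load 22/27]
  20 → host 3 (new)  [load 20/27]
  19 → host 4 (new)  [load 19/27]
  19 → host 5 (new)  [load 19/27]
  18 → host 6 (new)  [load 18/27]
  7 → host 3  [load 27/27]
  5 → host 2  [load 27/27]
6 hosts opened.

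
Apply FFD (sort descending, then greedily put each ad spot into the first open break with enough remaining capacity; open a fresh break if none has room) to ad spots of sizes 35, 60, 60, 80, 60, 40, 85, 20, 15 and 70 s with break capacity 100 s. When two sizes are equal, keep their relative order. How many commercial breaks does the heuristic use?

Sorted descending: 85, 80, 70, 60, 60, 60, 40, 35, 20, 15.
  85 → break 1 (new)  [load 85/100]
  80 → break 2 (new)  [load 80/100]
  70 → break 3 (new)  [load 70/100]
  60 → break 4 (new)  [load 60/100]
  60 → break 5 (new)  [load 60/100]
  60 → break 6 (new)  [load 60/100]
  40 → break 4  [load 100/100]
  35 → break 5  [load 95/100]
  20 → break 2  [load 100/100]
  15 → break 1  [load 100/100]
6 commercial breaks opened.

6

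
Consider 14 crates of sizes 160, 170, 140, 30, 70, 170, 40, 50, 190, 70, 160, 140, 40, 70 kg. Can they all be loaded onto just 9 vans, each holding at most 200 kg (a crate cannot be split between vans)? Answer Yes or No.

A valid assignment using 9 vans:
  van 1: 190 = 190
  van 2: 170 + 30 = 200
  van 3: 170 = 170
  van 4: 160 + 40 = 200
  van 5: 160 + 40 = 200
  van 6: 140 + 50 = 190
  van 7: 140 = 140
  van 8: 70 + 70 = 140
  van 9: 70 = 70
Every load is within 200 kg, so 9 vans suffice.

Yes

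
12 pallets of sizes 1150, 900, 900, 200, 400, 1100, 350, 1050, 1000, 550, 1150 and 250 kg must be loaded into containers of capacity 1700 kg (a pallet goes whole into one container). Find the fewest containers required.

7

Total = 1150 + 1150 + 1100 + 1050 + 1000 + 900 + 900 + 550 + 400 + 350 + 250 + 200 = 9000 kg.
Lower bound: ⌈9000/1700⌉ = 6 containers.
Also, 7 pallets each exceed 850 kg, and no two of those can share a container, so at least 7 containers are needed.
A packing using 7 containers:
  container 1: 1150 + 550 = 1700
  container 2: 1150 + 400 = 1550
  container 3: 1100 + 350 + 250 = 1700
  container 4: 1050 + 200 = 1250
  container 5: 1000 = 1000
  container 6: 900 = 900
  container 7: 900 = 900
This matches the lower bound, so 7 is optimal.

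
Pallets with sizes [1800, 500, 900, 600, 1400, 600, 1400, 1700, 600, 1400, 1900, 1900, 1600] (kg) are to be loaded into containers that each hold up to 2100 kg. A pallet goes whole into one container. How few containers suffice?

Total = 1900 + 1900 + 1800 + 1700 + 1600 + 1400 + 1400 + 1400 + 900 + 600 + 600 + 600 + 500 = 16300 kg.
Lower bound: ⌈16300/2100⌉ = 8 containers.
A packing using 9 containers:
  container 1: 1900 = 1900
  container 2: 1900 = 1900
  container 3: 1800 = 1800
  container 4: 1700 = 1700
  container 5: 1600 + 500 = 2100
  container 6: 1400 + 600 = 2000
  container 7: 1400 + 600 = 2000
  container 8: 1400 + 600 = 2000
  container 9: 900 = 900
No arrangement into 8 containers stays within capacity, so 9 is optimal.

9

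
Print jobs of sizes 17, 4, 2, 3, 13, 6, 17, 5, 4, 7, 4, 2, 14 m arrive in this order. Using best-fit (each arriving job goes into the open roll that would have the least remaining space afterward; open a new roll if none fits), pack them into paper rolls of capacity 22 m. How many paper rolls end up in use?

  17 → roll 1 (new)  [load 17/22]
  4 → roll 1  [load 21/22]
  2 → roll 2 (new)  [load 2/22]
  3 → roll 2  [load 5/22]
  13 → roll 2  [load 18/22]
  6 → roll 3 (new)  [load 6/22]
  17 → roll 4 (new)  [load 17/22]
  5 → roll 4  [load 22/22]
  4 → roll 2  [load 22/22]
  7 → roll 3  [load 13/22]
  4 → roll 3  [load 17/22]
  2 → roll 3  [load 19/22]
  14 → roll 5 (new)  [load 14/22]
5 paper rolls opened.

5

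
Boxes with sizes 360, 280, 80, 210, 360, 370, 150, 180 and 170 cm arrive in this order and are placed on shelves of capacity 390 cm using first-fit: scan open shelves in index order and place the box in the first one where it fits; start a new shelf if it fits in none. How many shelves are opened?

  360 → shelf 1 (new)  [load 360/390]
  280 → shelf 2 (new)  [load 280/390]
  80 → shelf 2  [load 360/390]
  210 → shelf 3 (new)  [load 210/390]
  360 → shelf 4 (new)  [load 360/390]
  370 → shelf 5 (new)  [load 370/390]
  150 → shelf 3  [load 360/390]
  180 → shelf 6 (new)  [load 180/390]
  170 → shelf 6  [load 350/390]
6 shelves opened.

6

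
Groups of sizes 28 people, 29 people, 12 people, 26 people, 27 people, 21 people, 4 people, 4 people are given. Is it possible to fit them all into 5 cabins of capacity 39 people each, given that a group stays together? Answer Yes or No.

Yes

A valid assignment using 5 cabins:
  cabin 1: 29 + 4 + 4 = 37
  cabin 2: 28 = 28
  cabin 3: 27 + 12 = 39
  cabin 4: 26 = 26
  cabin 5: 21 = 21
Every load is within 39 people, so 5 cabins suffice.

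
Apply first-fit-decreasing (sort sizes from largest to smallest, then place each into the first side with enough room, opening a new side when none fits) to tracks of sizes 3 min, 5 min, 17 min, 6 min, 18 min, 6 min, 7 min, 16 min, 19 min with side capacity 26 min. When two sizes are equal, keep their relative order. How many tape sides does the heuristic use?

4

Sorted descending: 19, 18, 17, 16, 7, 6, 6, 5, 3.
  19 → side 1 (new)  [load 19/26]
  18 → side 2 (new)  [load 18/26]
  17 → side 3 (new)  [load 17/26]
  16 → side 4 (new)  [load 16/26]
  7 → side 1  [load 26/26]
  6 → side 2  [load 24/26]
  6 → side 3  [load 23/26]
  5 → side 4  [load 21/26]
  3 → side 3  [load 26/26]
4 tape sides opened.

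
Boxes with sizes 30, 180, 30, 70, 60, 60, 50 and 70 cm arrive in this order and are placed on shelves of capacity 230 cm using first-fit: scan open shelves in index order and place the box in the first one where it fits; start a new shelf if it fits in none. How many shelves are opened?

3

  30 → shelf 1 (new)  [load 30/230]
  180 → shelf 1  [load 210/230]
  30 → shelf 2 (new)  [load 30/230]
  70 → shelf 2  [load 100/230]
  60 → shelf 2  [load 160/230]
  60 → shelf 2  [load 220/230]
  50 → shelf 3 (new)  [load 50/230]
  70 → shelf 3  [load 120/230]
3 shelves opened.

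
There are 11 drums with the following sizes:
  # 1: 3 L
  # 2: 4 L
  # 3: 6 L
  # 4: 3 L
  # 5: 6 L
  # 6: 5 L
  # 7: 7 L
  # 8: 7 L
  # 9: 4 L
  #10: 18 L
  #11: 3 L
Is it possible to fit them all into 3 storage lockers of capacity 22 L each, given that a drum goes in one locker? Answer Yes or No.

A valid assignment using 3 storage lockers:
  locker 1: 18 + 4 = 22
  locker 2: 7 + 7 + 5 + 3 = 22
  locker 3: 6 + 6 + 4 + 3 + 3 = 22
Every load is within 22 L, so 3 storage lockers suffice.

Yes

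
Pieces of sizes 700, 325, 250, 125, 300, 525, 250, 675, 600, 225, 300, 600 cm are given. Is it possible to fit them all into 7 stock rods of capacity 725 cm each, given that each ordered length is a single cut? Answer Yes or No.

No

Total = 4875 cm; ⌈4875/725⌉ = 7.
The bound of 7 does not rule out 7, but exhaustive search shows no assignment into 7 stock rods of capacity 725 cm exists — the minimum is 8.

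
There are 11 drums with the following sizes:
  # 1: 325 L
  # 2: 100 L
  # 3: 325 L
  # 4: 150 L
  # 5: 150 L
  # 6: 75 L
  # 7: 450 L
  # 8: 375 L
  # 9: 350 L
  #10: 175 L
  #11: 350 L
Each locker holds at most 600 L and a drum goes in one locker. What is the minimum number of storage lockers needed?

Total = 450 + 375 + 350 + 350 + 325 + 325 + 175 + 150 + 150 + 100 + 75 = 2825 L.
Lower bound: ⌈2825/600⌉ = 5 storage lockers.
Also, 6 drums each exceed 300 L, and no two of those can share a locker, so at least 6 storage lockers are needed.
A packing using 6 storage lockers:
  locker 1: 450 + 150 = 600
  locker 2: 375 + 175 = 550
  locker 3: 350 + 150 + 100 = 600
  locker 4: 350 + 75 = 425
  locker 5: 325 = 325
  locker 6: 325 = 325
This matches the lower bound, so 6 is optimal.

6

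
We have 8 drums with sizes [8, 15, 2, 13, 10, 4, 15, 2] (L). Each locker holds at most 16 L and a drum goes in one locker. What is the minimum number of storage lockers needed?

5

Total = 15 + 15 + 13 + 10 + 8 + 4 + 2 + 2 = 69 L.
Lower bound: ⌈69/16⌉ = 5 storage lockers.
A packing using 5 storage lockers:
  locker 1: 15 = 15
  locker 2: 15 = 15
  locker 3: 13 + 2 = 15
  locker 4: 10 + 4 + 2 = 16
  locker 5: 8 = 8
This matches the lower bound, so 5 is optimal.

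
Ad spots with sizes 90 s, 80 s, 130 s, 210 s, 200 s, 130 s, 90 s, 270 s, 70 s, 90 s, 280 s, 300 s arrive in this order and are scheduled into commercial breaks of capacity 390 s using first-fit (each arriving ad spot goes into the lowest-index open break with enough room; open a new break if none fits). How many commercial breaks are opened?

  90 → break 1 (new)  [load 90/390]
  80 → break 1  [load 170/390]
  130 → break 1  [load 300/390]
  210 → break 2 (new)  [load 210/390]
  200 → break 3 (new)  [load 200/390]
  130 → break 2  [load 340/390]
  90 → break 1  [load 390/390]
  270 → break 4 (new)  [load 270/390]
  70 → break 3  [load 270/390]
  90 → break 3  [load 360/390]
  280 → break 5 (new)  [load 280/390]
  300 → break 6 (new)  [load 300/390]
6 commercial breaks opened.

6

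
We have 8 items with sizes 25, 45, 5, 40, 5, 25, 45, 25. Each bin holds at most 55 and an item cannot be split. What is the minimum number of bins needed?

5

Total = 45 + 45 + 40 + 25 + 25 + 25 + 5 + 5 = 215.
Lower bound: ⌈215/55⌉ = 4 bins.
A packing using 5 bins:
  bin 1: 45 + 5 + 5 = 55
  bin 2: 45 = 45
  bin 3: 40 = 40
  bin 4: 25 + 25 = 50
  bin 5: 25 = 25
No arrangement into 4 bins stays within capacity, so 5 is optimal.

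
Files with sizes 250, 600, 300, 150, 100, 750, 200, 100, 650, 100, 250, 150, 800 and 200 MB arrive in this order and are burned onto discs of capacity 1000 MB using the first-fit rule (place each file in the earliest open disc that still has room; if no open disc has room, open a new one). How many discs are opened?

  250 → disc 1 (new)  [load 250/1000]
  600 → disc 1  [load 850/1000]
  300 → disc 2 (new)  [load 300/1000]
  150 → disc 1  [load 1000/1000]
  100 → disc 2  [load 400/1000]
  750 → disc 3 (new)  [load 750/1000]
  200 → disc 2  [load 600/1000]
  100 → disc 2  [load 700/1000]
  650 → disc 4 (new)  [load 650/1000]
  100 → disc 2  [load 800/1000]
  250 → disc 3  [load 1000/1000]
  150 → disc 2  [load 950/1000]
  800 → disc 5 (new)  [load 800/1000]
  200 → disc 4  [load 850/1000]
5 discs opened.

5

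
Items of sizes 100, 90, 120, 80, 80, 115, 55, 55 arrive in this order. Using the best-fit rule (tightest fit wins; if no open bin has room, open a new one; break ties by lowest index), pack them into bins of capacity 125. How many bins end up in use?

  100 → bin 1 (new)  [load 100/125]
  90 → bin 2 (new)  [load 90/125]
  120 → bin 3 (new)  [load 120/125]
  80 → bin 4 (new)  [load 80/125]
  80 → bin 5 (new)  [load 80/125]
  115 → bin 6 (new)  [load 115/125]
  55 → bin 7 (new)  [load 55/125]
  55 → bin 7  [load 110/125]
7 bins opened.

7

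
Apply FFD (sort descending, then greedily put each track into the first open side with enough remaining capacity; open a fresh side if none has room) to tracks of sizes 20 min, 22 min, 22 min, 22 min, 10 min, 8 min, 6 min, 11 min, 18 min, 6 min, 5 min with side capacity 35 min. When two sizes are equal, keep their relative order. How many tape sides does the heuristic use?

5

Sorted descending: 22, 22, 22, 20, 18, 11, 10, 8, 6, 6, 5.
  22 → side 1 (new)  [load 22/35]
  22 → side 2 (new)  [load 22/35]
  22 → side 3 (new)  [load 22/35]
  20 → side 4 (new)  [load 20/35]
  18 → side 5 (new)  [load 18/35]
  11 → side 1  [load 33/35]
  10 → side 2  [load 32/35]
  8 → side 3  [load 30/35]
  6 → side 4  [load 26/35]
  6 → side 4  [load 32/35]
  5 → side 3  [load 35/35]
5 tape sides opened.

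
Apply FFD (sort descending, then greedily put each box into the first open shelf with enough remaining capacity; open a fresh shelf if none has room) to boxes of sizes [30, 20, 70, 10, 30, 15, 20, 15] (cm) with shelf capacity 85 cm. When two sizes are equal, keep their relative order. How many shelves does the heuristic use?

Sorted descending: 70, 30, 30, 20, 20, 15, 15, 10.
  70 → shelf 1 (new)  [load 70/85]
  30 → shelf 2 (new)  [load 30/85]
  30 → shelf 2  [load 60/85]
  20 → shelf 2  [load 80/85]
  20 → shelf 3 (new)  [load 20/85]
  15 → shelf 1  [load 85/85]
  15 → shelf 3  [load 35/85]
  10 → shelf 3  [load 45/85]
3 shelves opened.

3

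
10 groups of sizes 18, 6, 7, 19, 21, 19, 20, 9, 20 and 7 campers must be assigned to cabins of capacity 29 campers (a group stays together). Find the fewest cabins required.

6

Total = 21 + 20 + 20 + 19 + 19 + 18 + 9 + 7 + 7 + 6 = 146 campers.
Lower bound: ⌈146/29⌉ = 6 cabins.
A packing using 6 cabins:
  cabin 1: 21 + 7 = 28
  cabin 2: 20 + 9 = 29
  cabin 3: 20 + 7 = 27
  cabin 4: 19 + 6 = 25
  cabin 5: 19 = 19
  cabin 6: 18 = 18
This matches the lower bound, so 6 is optimal.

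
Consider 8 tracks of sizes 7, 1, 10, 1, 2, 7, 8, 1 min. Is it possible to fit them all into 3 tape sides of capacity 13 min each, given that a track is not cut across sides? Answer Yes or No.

No

Total = 37 min; ⌈37/13⌉ = 3.
4 tracks each exceed half the capacity and cannot share a side, forcing at least 4 tape sides.
At least 4 tape sides are required, but only 3 are allowed.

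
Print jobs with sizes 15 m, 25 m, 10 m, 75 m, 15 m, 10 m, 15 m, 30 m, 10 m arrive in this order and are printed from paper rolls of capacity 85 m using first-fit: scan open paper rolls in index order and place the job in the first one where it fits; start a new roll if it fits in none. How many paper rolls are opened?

3

  15 → roll 1 (new)  [load 15/85]
  25 → roll 1  [load 40/85]
  10 → roll 1  [load 50/85]
  75 → roll 2 (new)  [load 75/85]
  15 → roll 1  [load 65/85]
  10 → roll 1  [load 75/85]
  15 → roll 3 (new)  [load 15/85]
  30 → roll 3  [load 45/85]
  10 → roll 1  [load 85/85]
3 paper rolls opened.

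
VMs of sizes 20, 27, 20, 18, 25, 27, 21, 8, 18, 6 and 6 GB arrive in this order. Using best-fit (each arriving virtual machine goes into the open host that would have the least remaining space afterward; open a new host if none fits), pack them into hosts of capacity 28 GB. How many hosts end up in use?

  20 → host 1 (new)  [load 20/28]
  27 → host 2 (new)  [load 27/28]
  20 → host 3 (new)  [load 20/28]
  18 → host 4 (new)  [load 18/28]
  25 → host 5 (new)  [load 25/28]
  27 → host 6 (new)  [load 27/28]
  21 → host 7 (new)  [load 21/28]
  8 → host 1  [load 28/28]
  18 → host 8 (new)  [load 18/28]
  6 → host 7  [load 27/28]
  6 → host 3  [load 26/28]
8 hosts opened.

8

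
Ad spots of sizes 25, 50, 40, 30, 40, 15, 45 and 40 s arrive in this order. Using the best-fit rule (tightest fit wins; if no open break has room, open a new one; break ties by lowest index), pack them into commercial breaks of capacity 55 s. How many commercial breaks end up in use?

  25 → break 1 (new)  [load 25/55]
  50 → break 2 (new)  [load 50/55]
  40 → break 3 (new)  [load 40/55]
  30 → break 1  [load 55/55]
  40 → break 4 (new)  [load 40/55]
  15 → break 3  [load 55/55]
  45 → break 5 (new)  [load 45/55]
  40 → break 6 (new)  [load 40/55]
6 commercial breaks opened.

6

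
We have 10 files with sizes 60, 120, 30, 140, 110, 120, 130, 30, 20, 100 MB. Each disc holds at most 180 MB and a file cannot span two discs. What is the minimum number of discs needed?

Total = 140 + 130 + 120 + 120 + 110 + 100 + 60 + 30 + 30 + 20 = 860 MB.
Lower bound: ⌈860/180⌉ = 5 discs.
Also, 6 files each exceed 90 MB, and no two of those can share a disc, so at least 6 discs are needed.
A packing using 6 discs:
  disc 1: 140 + 30 = 170
  disc 2: 130 + 30 + 20 = 180
  disc 3: 120 + 60 = 180
  disc 4: 120 = 120
  disc 5: 110 = 110
  disc 6: 100 = 100
This matches the lower bound, so 6 is optimal.

6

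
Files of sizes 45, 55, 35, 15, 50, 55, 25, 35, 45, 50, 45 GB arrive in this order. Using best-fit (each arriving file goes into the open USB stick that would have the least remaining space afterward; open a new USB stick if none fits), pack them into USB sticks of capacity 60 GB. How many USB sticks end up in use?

  45 → USB stick 1 (new)  [load 45/60]
  55 → USB stick 2 (new)  [load 55/60]
  35 → USB stick 3 (new)  [load 35/60]
  15 → USB stick 1  [load 60/60]
  50 → USB stick 4 (new)  [load 50/60]
  55 → USB stick 5 (new)  [load 55/60]
  25 → USB stick 3  [load 60/60]
  35 → USB stick 6 (new)  [load 35/60]
  45 → USB stick 7 (new)  [load 45/60]
  50 → USB stick 8 (new)  [load 50/60]
  45 → USB stick 9 (new)  [load 45/60]
9 USB sticks opened.

9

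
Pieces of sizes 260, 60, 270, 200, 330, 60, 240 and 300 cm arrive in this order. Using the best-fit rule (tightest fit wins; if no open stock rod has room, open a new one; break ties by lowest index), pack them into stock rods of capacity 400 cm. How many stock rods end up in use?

  260 → stock rod 1 (new)  [load 260/400]
  60 → stock rod 1  [load 320/400]
  270 → stock rod 2 (new)  [load 270/400]
  200 → stock rod 3 (new)  [load 200/400]
  330 → stock rod 4 (new)  [load 330/400]
  60 → stock rod 4  [load 390/400]
  240 → stock rod 5 (new)  [load 240/400]
  300 → stock rod 6 (new)  [load 300/400]
6 stock rods opened.

6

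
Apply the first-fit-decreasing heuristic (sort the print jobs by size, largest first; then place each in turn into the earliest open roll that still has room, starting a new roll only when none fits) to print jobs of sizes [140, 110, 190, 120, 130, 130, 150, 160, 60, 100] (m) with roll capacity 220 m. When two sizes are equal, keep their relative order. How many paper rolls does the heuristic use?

Sorted descending: 190, 160, 150, 140, 130, 130, 120, 110, 100, 60.
  190 → roll 1 (new)  [load 190/220]
  160 → roll 2 (new)  [load 160/220]
  150 → roll 3 (new)  [load 150/220]
  140 → roll 4 (new)  [load 140/220]
  130 → roll 5 (new)  [load 130/220]
  130 → roll 6 (new)  [load 130/220]
  120 → roll 7 (new)  [load 120/220]
  110 → roll 8 (new)  [load 110/220]
  100 → roll 7  [load 220/220]
  60 → roll 2  [load 220/220]
8 paper rolls opened.

8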